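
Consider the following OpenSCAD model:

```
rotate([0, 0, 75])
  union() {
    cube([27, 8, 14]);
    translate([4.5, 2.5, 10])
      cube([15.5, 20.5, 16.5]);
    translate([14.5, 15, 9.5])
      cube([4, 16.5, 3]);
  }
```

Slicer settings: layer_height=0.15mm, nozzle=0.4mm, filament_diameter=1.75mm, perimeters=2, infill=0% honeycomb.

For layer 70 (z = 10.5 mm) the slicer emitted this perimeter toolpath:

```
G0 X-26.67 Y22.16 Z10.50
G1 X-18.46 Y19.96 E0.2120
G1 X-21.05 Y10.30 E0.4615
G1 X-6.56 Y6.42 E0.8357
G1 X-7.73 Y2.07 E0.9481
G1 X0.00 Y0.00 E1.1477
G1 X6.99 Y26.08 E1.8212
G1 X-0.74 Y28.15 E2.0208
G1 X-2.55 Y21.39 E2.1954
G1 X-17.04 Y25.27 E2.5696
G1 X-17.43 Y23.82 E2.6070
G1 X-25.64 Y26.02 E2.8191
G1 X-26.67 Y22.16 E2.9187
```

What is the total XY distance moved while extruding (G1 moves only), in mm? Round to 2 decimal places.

117.01 mm

Sum the Euclidean lengths of each G1 segment: total = 117.01 mm.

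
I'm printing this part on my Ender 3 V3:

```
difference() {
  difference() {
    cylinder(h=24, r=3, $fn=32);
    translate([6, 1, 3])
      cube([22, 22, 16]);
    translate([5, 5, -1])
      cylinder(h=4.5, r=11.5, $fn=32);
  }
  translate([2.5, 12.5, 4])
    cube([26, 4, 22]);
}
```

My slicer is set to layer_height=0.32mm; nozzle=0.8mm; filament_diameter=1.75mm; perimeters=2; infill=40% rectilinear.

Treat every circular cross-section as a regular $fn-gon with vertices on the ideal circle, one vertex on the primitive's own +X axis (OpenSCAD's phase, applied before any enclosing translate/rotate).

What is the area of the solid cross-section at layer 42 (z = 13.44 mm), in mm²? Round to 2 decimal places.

28.09 mm²

At z = 13.44 mm: the r=3 cylinder gives a regular 32-gon of circumradius 3 (constant along its height) (area = (32/2)·3.000²·sin(360°/32) = 28.09 mm²); the 22×22 cube at (6, 1) contributes its full rectangle (area 484.00 mm²); the cylinder at (5, 5) does not reach this height (z outside [-1, 3.5]); Taking the first minus the rest: starting from the r=3 cylinder (28.09 mm²), the 22×22 cube at (6, 1) misses the remaining region (no effect) — area = 28.09 mm²; the 26×4 cube at (2.5, 12.5) contributes its full rectangle (area 104.00 mm²); After the difference (first − rest): starting from that combined region (28.09 mm²), the 26×4 cube at (2.5, 12.5) misses the remaining region (no effect) — area = 28.09 mm². Overall, the cross-section is a single solid region. Net area = 28.09 mm².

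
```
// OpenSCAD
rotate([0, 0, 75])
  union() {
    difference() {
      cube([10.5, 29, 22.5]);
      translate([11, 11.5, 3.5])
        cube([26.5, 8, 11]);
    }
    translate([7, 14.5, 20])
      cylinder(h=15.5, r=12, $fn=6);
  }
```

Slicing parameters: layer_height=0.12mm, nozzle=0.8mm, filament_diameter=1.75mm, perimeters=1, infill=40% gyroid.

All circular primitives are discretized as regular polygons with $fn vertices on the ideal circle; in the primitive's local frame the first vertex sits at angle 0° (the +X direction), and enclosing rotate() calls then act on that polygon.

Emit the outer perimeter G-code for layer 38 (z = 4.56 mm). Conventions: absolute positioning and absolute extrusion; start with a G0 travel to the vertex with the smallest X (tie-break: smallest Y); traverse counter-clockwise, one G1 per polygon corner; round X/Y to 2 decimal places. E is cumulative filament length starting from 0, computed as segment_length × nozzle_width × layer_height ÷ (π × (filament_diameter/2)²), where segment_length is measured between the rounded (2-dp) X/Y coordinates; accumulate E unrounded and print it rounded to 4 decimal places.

At z = 4.56 mm: the 10.5×29 cube contributes its full rectangle; the cube at (11, 11.5) (footprint 26.5×8) is included at this height; After the difference (first − rest): starting from the 10.5×29 cube, the 26.5×8 cube at (11, 11.5) misses the remaining region (no effect) — 1 connected region; the cylinder at (7, 14.5) is absent (z outside [20, 35.5]); Merging all regions: only the result so far is present, so the union is just that shape — 1 connected region; (whole slice rotated 75° about Z — lengths, areas and connectivity unchanged). The outline is a single polygon with 4 vertices. Extrusion per mm of travel: 0.8 × 0.12 / (π × 0.875²) = 0.039912. Accumulating E over each segment gives final E = 3.1529.

G0 X-28.01 Y7.51 Z4.56
G1 X0.00 Y0.00 E1.1574
G1 X2.72 Y10.14 E1.5764
G1 X-25.29 Y17.65 E2.7339
G1 X-28.01 Y7.51 E3.1529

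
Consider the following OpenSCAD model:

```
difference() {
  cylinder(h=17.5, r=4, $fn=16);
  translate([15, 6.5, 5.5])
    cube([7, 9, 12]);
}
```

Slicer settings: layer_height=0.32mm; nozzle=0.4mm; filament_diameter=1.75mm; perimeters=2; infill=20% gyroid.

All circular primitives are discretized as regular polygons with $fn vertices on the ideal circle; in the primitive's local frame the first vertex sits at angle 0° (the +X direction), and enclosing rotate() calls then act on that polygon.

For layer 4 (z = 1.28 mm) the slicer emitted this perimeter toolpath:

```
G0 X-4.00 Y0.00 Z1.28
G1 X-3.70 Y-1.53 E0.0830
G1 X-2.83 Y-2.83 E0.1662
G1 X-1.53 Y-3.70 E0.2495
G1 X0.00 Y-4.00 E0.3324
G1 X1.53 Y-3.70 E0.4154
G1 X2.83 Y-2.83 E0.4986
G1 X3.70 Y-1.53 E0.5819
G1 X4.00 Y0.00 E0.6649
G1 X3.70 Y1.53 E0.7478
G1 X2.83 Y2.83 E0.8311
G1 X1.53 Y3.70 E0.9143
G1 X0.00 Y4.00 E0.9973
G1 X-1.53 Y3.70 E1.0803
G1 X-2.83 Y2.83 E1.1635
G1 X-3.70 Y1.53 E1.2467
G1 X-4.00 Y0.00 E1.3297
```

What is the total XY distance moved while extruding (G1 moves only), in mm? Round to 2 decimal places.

24.99 mm

Sum the Euclidean lengths of each G1 segment: total = 24.99 mm.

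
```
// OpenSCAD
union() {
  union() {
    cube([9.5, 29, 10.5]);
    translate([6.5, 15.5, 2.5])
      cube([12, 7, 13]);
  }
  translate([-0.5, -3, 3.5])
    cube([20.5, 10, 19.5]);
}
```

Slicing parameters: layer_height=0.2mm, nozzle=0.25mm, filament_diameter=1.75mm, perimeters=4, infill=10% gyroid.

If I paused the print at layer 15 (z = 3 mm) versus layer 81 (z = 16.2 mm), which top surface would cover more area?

Layer 15 (z = 3): the cube is present — its section is the full 9.5×29 rectangle (area 275.50 mm²); the 12×7 cube at (6.5, 15.5) contributes its full rectangle (area 84.00 mm²); Taking the union: the regions partially overlap — summed areas 359.50 mm² minus the doubly-counted overlap 21.00 mm² gives 338.50 mm² — area = 338.50 mm²; the cube at (-0.5, -3) is absent (z outside [3.5, 23]); Combining (union): only that combined region is present, so the union is just that shape — area = 338.50 mm². So its area = 338.50 mm². Layer 81 (z = 16.2): the cube does not reach this height (z outside [0, 10.5]); the cube at (6.5, 15.5) does not reach this height (z outside [2.5, 15.5]); Merging all regions: nothing is present at this height; the cube at (-0.5, -3) is present — its section is the full 20.5×10 rectangle (area 205.00 mm²); Merging all regions: only the 20.5×10 cube at (-0.5, -3) is present, so the union is just that shape — area = 205.00 mm². So its area = 205.00 mm². Layer 15 is larger (338.50 vs 205.00 mm²).

layer 15 (z = 3 mm)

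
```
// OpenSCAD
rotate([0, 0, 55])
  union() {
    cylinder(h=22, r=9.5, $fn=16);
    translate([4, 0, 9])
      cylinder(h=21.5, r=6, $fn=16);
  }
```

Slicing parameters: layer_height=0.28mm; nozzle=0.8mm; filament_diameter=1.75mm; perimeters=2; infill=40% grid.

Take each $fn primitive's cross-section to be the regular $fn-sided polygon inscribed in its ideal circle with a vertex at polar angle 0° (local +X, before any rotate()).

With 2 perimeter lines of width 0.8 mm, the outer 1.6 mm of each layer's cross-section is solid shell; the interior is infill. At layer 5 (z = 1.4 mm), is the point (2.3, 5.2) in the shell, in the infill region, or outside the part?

infill

At z = 1.4 mm: the r=9.5 cylinder contributes a regular 16-gon of circumradius 9.5; the cylinder at (4, 0) does not reach this height (z outside [9, 30.5]); Merging all regions: only the r=9.5 cylinder is present, so the union is just that shape — 1 connected region; (whole slice rotated 55° about Z — lengths, areas and connectivity unchanged). Overall, the cross-section is a single solid region. Undo the 55° rotation: the query point maps to (5.579, 1.099) in the un-rotated model frame. The nearest boundary edge runs (9.50, 0.00)→(8.78, 3.64); distance from the point to it = 3.63 mm. The point is inside the cross-section and 3.63 mm from the nearest boundary — more than the 1.6 mm shell width (2 × 0.8), so it's in the infill interior.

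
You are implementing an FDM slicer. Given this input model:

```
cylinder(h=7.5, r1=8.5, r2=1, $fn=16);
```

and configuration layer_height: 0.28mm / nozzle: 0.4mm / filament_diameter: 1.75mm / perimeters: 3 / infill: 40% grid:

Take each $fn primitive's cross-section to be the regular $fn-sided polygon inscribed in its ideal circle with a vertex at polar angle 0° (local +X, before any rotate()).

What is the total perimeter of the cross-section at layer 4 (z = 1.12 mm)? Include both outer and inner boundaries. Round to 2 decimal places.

At z = 1.12 mm: the cone: at t=0.149 of its height the radius interpolates to r₁+(r₂−r₁)t = 7.380, giving a regular 16-gon of that circumradius (perimeter = 2·16·7.380·sin(180°/16) = 46.07 mm). Overall, the cross-section is a single solid region. Total boundary length (outer) = 46.07 mm.

46.07 mm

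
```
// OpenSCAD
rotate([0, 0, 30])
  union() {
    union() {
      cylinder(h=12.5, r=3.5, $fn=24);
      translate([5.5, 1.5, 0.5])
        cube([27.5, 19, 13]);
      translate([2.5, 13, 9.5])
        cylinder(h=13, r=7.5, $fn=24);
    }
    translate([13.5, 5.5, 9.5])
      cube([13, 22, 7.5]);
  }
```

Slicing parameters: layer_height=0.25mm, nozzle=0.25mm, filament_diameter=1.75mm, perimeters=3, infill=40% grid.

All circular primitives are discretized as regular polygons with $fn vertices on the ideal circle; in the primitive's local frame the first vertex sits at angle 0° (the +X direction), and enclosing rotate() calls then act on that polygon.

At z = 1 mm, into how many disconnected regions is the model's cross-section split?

2

At z = 1 mm: the r=3.5 cylinder contributes a regular 24-gon of circumradius 3.5; the 27.5×19 cube at (5.5, 1.5) contributes its full rectangle; the cylinder at (2.5, 13) is absent (z outside [9.5, 22.5]); Taking the union: the 2 present regions are separate (no shared area or edge), so areas and boundary lengths simply add and each stays a separate island — 2 connected regions; the cube at (13.5, 5.5) is absent (z outside [9.5, 17]); Combining (union): only the result so far is present, so the union is just that shape — 2 connected regions; (rotated 30° about Z; rotation is an isometry so areas/perimeters/island counts are preserved). The result has 2 disconnected regions.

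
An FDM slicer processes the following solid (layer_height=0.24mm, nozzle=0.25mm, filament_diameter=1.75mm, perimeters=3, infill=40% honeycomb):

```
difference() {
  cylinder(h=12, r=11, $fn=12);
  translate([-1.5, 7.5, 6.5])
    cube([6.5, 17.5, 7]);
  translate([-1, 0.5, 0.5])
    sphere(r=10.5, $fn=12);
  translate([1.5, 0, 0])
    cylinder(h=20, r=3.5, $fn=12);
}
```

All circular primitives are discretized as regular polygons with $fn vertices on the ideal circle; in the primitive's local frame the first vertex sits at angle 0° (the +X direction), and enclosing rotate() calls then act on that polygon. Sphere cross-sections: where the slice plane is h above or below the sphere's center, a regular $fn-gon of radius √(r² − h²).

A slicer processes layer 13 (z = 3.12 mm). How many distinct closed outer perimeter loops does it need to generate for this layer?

At z = 3.12 mm: the r=11 cylinder contributes a regular 12-gon of circumradius 11; the cube at (-1.5, 7.5) does not reach this height (z outside [6.5, 13.5]); the r=10.5 sphere at (-1, 0.5) contributes a regular 12-gon of circumradius √(10.5²−2.62²) = 10.168; the r=3.5 cylinder at (1.5, 0) contributes a regular 12-gon of circumradius 3.5; After the difference (first − rest): starting from the r=11 cylinder, the r=10.5 sphere at (-1, 0.5) partially overlaps it — only the 307.00 mm² overlap (of its 310.16 mm²) is removed, clipping the outline; the r=3.5 cylinder at (1.5, 0) misses the remaining region (no effect) — 1 connected region. The result has 1 disconnected region.

1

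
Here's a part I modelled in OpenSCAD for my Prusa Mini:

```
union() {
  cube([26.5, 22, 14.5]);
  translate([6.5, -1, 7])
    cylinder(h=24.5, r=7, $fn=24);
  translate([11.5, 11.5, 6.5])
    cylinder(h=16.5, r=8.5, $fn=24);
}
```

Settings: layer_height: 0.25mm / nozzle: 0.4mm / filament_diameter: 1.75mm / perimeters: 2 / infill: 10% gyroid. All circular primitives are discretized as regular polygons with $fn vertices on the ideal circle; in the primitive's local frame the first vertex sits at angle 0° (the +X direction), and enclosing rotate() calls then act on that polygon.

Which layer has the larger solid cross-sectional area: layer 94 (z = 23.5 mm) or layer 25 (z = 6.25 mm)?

Layer 94 (z = 23.5): the cube is absent (z outside [0, 14.5]); the r=7 cylinder at (6.5, -1) gives a regular 24-gon of circumradius 7 (constant along its height) (area = (24/2)·7.000²·sin(360°/24) = 152.19 mm²); the cylinder at (11.5, 11.5) is absent (z outside [6.5, 23]); Merging all regions: only the r=7 cylinder at (6.5, -1) is present, so the union is just that shape — area = 152.19 mm². So its area = 152.19 mm². Layer 25 (z = 6.25): the 26.5×22 cube contributes its full rectangle (area 583.00 mm²); the cylinder at (6.5, -1) is not intersected at this z (z outside [7, 31.5]); the cylinder at (11.5, 11.5) is not intersected at this z (z outside [6.5, 23]); Combining (union): only the 26.5×22 cube is present, so the union is just that shape — area = 583.00 mm². So its area = 583.00 mm². Layer 25 is larger (583.00 vs 152.19 mm²).

layer 25 (z = 6.25 mm)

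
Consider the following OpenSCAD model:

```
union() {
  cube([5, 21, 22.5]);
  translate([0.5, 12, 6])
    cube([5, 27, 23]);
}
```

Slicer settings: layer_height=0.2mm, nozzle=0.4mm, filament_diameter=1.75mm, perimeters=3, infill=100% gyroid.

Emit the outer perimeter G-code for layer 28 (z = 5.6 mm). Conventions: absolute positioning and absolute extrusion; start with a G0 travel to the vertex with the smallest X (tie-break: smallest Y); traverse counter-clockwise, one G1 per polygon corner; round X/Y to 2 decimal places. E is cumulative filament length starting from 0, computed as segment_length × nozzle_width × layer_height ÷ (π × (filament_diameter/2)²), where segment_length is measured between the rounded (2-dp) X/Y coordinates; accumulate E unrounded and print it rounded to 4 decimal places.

At z = 5.6 mm: the cube (footprint 5×21) is included at this height; the cube at (0.5, 12) does not reach this height (z outside [6, 29]); Taking the union: only the 5×21 cube is present, so the union is just that shape — 1 connected region. The outline is a single polygon with 4 vertices. Extrusion per mm of travel: 0.4 × 0.2 / (π × 0.875²) = 0.033260. Accumulating E over each segment gives final E = 1.7295.

G0 X0.00 Y0.00 Z5.60
G1 X5.00 Y0.00 E0.1663
G1 X5.00 Y21.00 E0.8648
G1 X0.00 Y21.00 E1.0311
G1 X0.00 Y0.00 E1.7295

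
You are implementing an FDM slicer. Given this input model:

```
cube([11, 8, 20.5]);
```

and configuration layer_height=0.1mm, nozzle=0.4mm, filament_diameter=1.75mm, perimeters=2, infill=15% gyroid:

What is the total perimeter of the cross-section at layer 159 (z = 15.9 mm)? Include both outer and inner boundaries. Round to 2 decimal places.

At z = 15.9 mm: the 11×8 cube contributes its full rectangle (perimeter 38.00 mm). Overall, the cross-section is a single solid region. Total boundary length (outer) = 38.00 mm.

38.00 mm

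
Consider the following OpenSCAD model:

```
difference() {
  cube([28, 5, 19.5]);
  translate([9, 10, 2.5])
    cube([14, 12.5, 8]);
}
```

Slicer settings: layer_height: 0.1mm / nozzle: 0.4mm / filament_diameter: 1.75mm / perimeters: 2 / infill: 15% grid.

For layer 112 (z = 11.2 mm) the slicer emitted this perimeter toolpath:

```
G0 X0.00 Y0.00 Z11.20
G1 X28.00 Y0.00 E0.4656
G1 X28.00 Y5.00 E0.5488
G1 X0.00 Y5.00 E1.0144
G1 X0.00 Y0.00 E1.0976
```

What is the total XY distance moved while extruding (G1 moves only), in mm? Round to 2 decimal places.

66.00 mm

Sum the Euclidean lengths of each G1 segment: total = 66.00 mm.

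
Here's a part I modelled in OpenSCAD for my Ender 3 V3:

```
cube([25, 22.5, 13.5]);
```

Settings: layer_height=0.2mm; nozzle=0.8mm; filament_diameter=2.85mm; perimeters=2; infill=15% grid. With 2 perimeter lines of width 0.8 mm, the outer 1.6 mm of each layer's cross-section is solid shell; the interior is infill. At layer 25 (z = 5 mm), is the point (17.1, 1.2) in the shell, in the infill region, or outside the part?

shell

At z = 5 mm: the 25×22.5 cube contributes its full rectangle. Overall, the cross-section is a single solid region. The nearest boundary edge runs (0.00, 0.00)→(25.00, 0.00); distance from the point to it = 1.20 mm. The point is inside the cross-section, 1.20 mm from the nearest boundary — within the 1.6 mm shell band (2 × 0.8).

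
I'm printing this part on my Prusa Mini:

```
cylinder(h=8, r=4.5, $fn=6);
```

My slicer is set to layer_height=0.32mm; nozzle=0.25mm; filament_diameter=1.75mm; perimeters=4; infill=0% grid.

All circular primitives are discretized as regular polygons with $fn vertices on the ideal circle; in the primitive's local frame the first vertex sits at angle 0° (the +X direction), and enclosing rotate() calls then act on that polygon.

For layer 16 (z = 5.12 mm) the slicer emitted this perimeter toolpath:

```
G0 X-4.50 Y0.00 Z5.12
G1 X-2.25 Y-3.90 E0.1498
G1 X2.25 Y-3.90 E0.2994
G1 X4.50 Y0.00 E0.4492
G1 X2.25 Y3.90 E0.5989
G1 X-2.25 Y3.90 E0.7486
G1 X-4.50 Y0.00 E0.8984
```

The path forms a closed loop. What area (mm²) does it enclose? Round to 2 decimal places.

Apply the shoelace formula to the sequence of (X, Y) vertices; enclosed area = 52.65 mm².

52.65 mm²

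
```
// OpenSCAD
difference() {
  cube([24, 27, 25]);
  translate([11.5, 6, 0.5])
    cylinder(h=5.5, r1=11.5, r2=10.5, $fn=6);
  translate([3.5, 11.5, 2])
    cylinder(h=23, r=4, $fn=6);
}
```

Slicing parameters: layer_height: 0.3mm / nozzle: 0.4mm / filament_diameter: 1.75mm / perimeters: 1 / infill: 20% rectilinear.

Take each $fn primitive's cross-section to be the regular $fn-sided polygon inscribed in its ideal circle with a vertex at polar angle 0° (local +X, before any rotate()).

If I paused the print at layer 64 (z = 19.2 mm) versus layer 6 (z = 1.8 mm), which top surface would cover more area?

layer 64 (z = 19.2 mm)

Layer 64 (z = 19.2): the cube is present — its section is the full 24×27 rectangle (area 648.00 mm²); the cone at (11.5, 6) does not reach this height (z outside [0.5, 6]); the cylinder at (3.5, 11.5): section is a regular 6-gon, circumradius r=4 (area = (6/2)·4.000²·sin(360°/6) = 41.57 mm²); Taking the first minus the rest: starting from the 24×27 cube (648.00 mm²), the r=4 cylinder at (3.5, 11.5) partially overlaps it — only the 41.14 mm² overlap (of its 41.57 mm²) is removed, clipping the outline — area = 606.86 mm². So its area = 606.86 mm². Layer 6 (z = 1.8): the 24×27 cube contributes its full rectangle (area 648.00 mm²); the cone at (11.5, 6) (r1=11.5→r2=10.5) has section circumradius 11.264 here — a regular 6-gon (area = (6/2)·11.264²·sin(360°/6) = 329.62 mm²); the cylinder at (3.5, 11.5) is absent (z outside [2, 25]); After the difference (first − rest): starting from the 24×27 cube (648.00 mm²), the cone at (11.5, 6) partially overlaps it — only the 279.19 mm² overlap (of its 329.62 mm²) is removed, clipping the outline — area = 368.81 mm². So its area = 368.81 mm². Layer 64 is larger (606.86 vs 368.81 mm²).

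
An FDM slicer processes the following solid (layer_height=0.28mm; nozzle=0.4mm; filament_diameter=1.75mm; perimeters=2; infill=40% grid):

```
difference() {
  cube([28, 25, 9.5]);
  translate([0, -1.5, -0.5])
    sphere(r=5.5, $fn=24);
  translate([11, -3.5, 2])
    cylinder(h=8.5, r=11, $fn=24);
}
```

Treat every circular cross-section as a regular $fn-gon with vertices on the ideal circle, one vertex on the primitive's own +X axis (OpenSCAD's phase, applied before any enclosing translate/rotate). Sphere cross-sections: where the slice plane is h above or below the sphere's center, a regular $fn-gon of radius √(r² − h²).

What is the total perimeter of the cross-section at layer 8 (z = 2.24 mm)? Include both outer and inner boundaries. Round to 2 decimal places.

107.69 mm

At z = 2.24 mm: the 28×25 cube contributes its full rectangle (perimeter 106.00 mm); the r=5.5 sphere at (0, -1.5) contributes a regular 24-gon of circumradius √(5.5²−2.74²) = 4.769 (perimeter = 2·24·4.769·sin(180°/24) = 29.88 mm); the r=11 cylinder at (11, -3.5) gives a regular 24-gon of circumradius 11 (constant along its height) (perimeter = 2·24·11.000·sin(180°/24) = 68.92 mm); Subtracting the remaining from the first: starting from the 28×25 cube, the r=5.5 sphere at (0, -1.5) partially overlaps it — only the 10.66 mm² overlap (of its 70.63 mm²) is removed, clipping the outline; the r=11 cylinder at (11, -3.5) partially overlaps it — only the 106.11 mm² overlap (of its 375.81 mm²) is removed, clipping the outline — boundary = 107.69 mm. Overall, the cross-section is a single solid region. Total boundary length (outer) = 107.69 mm.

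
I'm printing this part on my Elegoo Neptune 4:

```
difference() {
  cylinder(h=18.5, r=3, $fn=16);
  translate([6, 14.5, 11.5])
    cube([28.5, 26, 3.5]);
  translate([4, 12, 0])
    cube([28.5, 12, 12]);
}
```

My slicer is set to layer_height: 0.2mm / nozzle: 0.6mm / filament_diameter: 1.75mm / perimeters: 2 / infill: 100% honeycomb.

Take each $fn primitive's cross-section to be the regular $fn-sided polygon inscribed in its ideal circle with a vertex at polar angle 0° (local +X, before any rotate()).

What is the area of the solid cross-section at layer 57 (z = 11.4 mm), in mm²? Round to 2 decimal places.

At z = 11.4 mm: the r=3 cylinder gives a regular 16-gon of circumradius 3 (constant along its height) (area = (16/2)·3.000²·sin(360°/16) = 27.55 mm²); the cube at (6, 14.5) does not reach this height (z outside [11.5, 15]); the cube at (4, 12) is present — its section is the full 28.5×12 rectangle (area 342.00 mm²); Subtracting the remaining from the first: starting from the r=3 cylinder (27.55 mm²), the 28.5×12 cube at (4, 12) misses the remaining region (no effect) — area = 27.55 mm². Overall, the cross-section is a single solid region. Net area = 27.55 mm².

27.55 mm²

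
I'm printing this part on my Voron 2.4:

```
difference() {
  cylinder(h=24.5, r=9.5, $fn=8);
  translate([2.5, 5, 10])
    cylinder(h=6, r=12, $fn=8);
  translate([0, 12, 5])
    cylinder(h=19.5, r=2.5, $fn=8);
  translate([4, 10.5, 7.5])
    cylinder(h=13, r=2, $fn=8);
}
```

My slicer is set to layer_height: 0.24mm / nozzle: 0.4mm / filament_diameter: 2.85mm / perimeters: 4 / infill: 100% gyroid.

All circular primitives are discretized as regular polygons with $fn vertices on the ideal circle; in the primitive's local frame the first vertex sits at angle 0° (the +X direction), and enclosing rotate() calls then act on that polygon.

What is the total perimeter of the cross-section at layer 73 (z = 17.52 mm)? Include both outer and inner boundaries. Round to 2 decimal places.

58.17 mm

At z = 17.52 mm: the r=9.5 cylinder contributes a regular 8-gon of circumradius 9.5 (perimeter = 2·8·9.500·sin(180°/8) = 58.17 mm); the cylinder at (2.5, 5) is not intersected at this z (z outside [10, 16]); the cylinder at (0, 12): section is a regular 8-gon, circumradius r=2.5 (perimeter = 2·8·2.500·sin(180°/8) = 15.31 mm); the r=2 cylinder at (4, 10.5) contributes a regular 8-gon of circumradius 2 (perimeter = 2·8·2.000·sin(180°/8) = 12.25 mm); Taking the first minus the rest: starting from the r=9.5 cylinder, the r=2.5 cylinder at (0, 12) misses the remaining region (no effect); the r=2 cylinder at (4, 10.5) misses the remaining region (no effect) — boundary = 58.17 mm. Overall, the cross-section is a single solid region. Total boundary length (outer) = 58.17 mm.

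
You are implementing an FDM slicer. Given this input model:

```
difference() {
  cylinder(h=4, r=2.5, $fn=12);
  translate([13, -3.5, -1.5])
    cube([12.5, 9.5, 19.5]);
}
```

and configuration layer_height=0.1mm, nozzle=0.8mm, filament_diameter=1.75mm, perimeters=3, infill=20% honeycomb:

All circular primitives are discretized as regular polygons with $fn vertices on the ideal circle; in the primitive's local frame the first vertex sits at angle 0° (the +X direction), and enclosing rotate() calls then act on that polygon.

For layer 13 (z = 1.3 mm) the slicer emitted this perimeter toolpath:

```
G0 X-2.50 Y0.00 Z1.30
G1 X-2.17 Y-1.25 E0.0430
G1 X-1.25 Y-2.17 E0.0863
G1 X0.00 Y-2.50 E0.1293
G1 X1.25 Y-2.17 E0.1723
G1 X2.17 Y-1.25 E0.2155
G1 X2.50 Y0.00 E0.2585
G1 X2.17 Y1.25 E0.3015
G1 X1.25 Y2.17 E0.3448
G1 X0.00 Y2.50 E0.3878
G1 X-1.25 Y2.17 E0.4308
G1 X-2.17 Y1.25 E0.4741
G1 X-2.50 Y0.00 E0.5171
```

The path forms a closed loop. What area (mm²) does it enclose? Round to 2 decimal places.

Apply the shoelace formula to the sequence of (X, Y) vertices; enclosed area = 18.79 mm².

18.79 mm²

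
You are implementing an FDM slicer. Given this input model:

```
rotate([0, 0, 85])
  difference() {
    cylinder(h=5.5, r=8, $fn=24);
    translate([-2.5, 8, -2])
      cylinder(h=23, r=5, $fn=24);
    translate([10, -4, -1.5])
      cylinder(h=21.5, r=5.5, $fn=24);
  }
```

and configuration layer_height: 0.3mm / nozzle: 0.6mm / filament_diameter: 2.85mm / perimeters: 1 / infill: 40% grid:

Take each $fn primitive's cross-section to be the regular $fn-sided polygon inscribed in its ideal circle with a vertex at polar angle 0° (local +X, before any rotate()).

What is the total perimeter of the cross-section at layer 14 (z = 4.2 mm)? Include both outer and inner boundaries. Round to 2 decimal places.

52.58 mm

At z = 4.2 mm: the r=8 cylinder contributes a regular 24-gon of circumradius 8 (perimeter = 2·24·8.000·sin(180°/24) = 50.12 mm); the cylinder at (-2.5, 8): section is a regular 24-gon, circumradius r=5 (perimeter = 2·24·5.000·sin(180°/24) = 31.33 mm); the cylinder at (10, -4): section is a regular 24-gon, circumradius r=5.5 (perimeter = 2·24·5.500·sin(180°/24) = 34.46 mm); Subtracting the remaining from the first: starting from the r=8 cylinder, the r=5 cylinder at (-2.5, 8) partially overlaps it — only the 29.65 mm² overlap (of its 77.65 mm²) is removed, clipping the outline; the r=5.5 cylinder at (10, -4) partially overlaps it — only the 14.15 mm² overlap (of its 93.95 mm²) is removed, clipping the outline — boundary = 52.58 mm; (whole slice rotated 85° about Z — lengths, areas and connectivity unchanged). Overall, the cross-section is a single solid region. Total boundary length (outer) = 52.58 mm.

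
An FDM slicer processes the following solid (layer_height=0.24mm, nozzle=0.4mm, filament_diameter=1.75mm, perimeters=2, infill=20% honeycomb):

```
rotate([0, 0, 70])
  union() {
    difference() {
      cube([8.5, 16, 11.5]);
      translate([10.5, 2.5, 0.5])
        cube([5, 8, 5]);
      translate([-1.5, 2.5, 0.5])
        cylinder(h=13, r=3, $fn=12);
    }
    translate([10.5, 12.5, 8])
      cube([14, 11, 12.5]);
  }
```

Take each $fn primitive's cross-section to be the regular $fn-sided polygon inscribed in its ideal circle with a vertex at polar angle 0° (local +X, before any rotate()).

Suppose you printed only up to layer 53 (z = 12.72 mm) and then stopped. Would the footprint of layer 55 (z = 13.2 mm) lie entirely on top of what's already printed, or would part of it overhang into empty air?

entirely on top

Compare the two slices. At z = 12.72: the cube does not reach this height (z outside [0, 11.5]); the cube at (10.5, 2.5) is absent (z outside [0.5, 5.5]); the cylinder at (-1.5, 2.5): section is a regular 12-gon, circumradius r=3 (area = (12/2)·3.000²·sin(360°/12) = 27.00 mm²); After the difference (first − rest): the first operand is absent here, so nothing remains; the 14×11 cube at (10.5, 12.5) contributes its full rectangle (area 154.00 mm²); Taking the union: only the 14×11 cube at (10.5, 12.5) is present, so the union is just that shape — area = 154.00 mm²; (whole slice rotated 70° about Z — lengths, areas and connectivity unchanged). At z = 13.2: the cube is absent (z outside [0, 11.5]); the cube at (10.5, 2.5) is absent (z outside [0.5, 5.5]); the cylinder at (-1.5, 2.5): section is a regular 12-gon, circumradius r=3 (area = (12/2)·3.000²·sin(360°/12) = 27.00 mm²); Taking the first minus the rest: the first operand is absent here, so nothing remains; the 14×11 cube at (10.5, 12.5) contributes its full rectangle (area 154.00 mm²); Combining (union): only the 14×11 cube at (10.5, 12.5) is present, so the union is just that shape — area = 154.00 mm²; (whole slice rotated 70° about Z — lengths, areas and connectivity unchanged). Checking containment: the cross-section at z = 13.2 is a subset of the cross-section at z = 12.72.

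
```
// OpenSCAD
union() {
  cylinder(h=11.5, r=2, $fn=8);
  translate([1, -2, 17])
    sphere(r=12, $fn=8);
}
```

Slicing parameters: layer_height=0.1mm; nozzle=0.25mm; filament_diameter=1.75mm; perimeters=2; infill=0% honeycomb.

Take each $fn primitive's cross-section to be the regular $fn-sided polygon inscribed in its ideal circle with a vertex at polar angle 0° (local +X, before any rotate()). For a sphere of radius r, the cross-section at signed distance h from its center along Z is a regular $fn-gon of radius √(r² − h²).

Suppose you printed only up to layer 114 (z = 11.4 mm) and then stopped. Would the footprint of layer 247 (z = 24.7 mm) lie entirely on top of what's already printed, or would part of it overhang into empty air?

entirely on top

Compare the two slices. At z = 11.4: the r=2 cylinder contributes a regular 8-gon of circumradius 2 (area = (8/2)·2.000²·sin(360°/8) = 11.31 mm²); the r=12 sphere at (1, -2) slices to a regular 8-gon of circumradius 10.613 (√(r²−h²) with h=5.6 from center) (area = (8/2)·10.613²·sin(360°/8) = 318.59 mm²); Merging all regions: the r=2 cylinder lies entirely inside the r=12 sphere at (1, -2), so the union is just the r=12 sphere at (1, -2) — area = 318.59 mm². At z = 24.7: the cylinder is absent (z outside [0, 11.5]); the sphere at (1, -2): section is a regular 8-gon, circumradius = √(r²−h²) = √(12²−7.7²) = 9.204 (area = (8/2)·9.204²·sin(360°/8) = 239.60 mm²); Taking the union: only the r=12 sphere at (1, -2) is present, so the union is just that shape — area = 239.60 mm². Checking containment: the cross-section at z = 24.7 is a subset of the cross-section at z = 11.4.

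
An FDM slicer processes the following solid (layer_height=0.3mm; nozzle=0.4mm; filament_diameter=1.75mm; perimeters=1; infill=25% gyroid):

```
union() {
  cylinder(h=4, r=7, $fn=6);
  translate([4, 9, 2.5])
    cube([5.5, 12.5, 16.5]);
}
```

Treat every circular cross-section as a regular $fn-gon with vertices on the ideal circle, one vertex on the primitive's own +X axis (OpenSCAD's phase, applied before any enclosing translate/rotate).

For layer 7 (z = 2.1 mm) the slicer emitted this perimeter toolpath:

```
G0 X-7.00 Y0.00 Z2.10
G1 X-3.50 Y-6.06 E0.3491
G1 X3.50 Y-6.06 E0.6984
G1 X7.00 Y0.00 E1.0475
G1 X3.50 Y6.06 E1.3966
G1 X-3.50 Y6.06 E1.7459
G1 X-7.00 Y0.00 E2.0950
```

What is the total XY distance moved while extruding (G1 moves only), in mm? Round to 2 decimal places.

41.99 mm

Sum the Euclidean lengths of each G1 segment: total = 41.99 mm.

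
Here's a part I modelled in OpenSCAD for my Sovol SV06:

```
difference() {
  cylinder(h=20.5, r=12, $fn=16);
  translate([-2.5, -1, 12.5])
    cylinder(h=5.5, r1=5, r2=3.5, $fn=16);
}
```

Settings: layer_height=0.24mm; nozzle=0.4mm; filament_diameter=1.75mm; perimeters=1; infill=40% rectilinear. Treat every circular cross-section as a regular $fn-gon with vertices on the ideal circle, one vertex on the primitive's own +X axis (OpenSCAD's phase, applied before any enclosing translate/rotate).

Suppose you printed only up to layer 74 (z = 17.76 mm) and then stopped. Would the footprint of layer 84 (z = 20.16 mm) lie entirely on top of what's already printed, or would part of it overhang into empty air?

part overhangs

Compare the two slices. At z = 17.76: the r=12 cylinder contributes a regular 16-gon of circumradius 12 (area = (16/2)·12.000²·sin(360°/16) = 440.85 mm²); the cone at (-2.5, -1) contributes a regular 16-gon of circumradius 3.565 (interpolated between r1=5 and r2=3.5 at t=0.956) (area = (16/2)·3.565²·sin(360°/16) = 38.92 mm²); Taking the first minus the rest: starting from the r=12 cylinder (440.85 mm²), the cone at (-2.5, -1) lies wholly inside it (removes its full 38.92 mm² and its 22.26 mm outline becomes a hole wall) — area = 401.93 mm². At z = 20.16: the cylinder: section is a regular 16-gon, circumradius r=12 (area = (16/2)·12.000²·sin(360°/16) = 440.85 mm²); the cone at (-2.5, -1) does not reach this height (z outside [12.5, 18]); After the difference (first − rest): none of the subtracted shapes is present at this height, so the r=12 cylinder is unchanged — area = 440.85 mm². Checking containment: at z = 20.16 the cross-section extends beyond the z = 17.76 cross-section by about 38.92 mm².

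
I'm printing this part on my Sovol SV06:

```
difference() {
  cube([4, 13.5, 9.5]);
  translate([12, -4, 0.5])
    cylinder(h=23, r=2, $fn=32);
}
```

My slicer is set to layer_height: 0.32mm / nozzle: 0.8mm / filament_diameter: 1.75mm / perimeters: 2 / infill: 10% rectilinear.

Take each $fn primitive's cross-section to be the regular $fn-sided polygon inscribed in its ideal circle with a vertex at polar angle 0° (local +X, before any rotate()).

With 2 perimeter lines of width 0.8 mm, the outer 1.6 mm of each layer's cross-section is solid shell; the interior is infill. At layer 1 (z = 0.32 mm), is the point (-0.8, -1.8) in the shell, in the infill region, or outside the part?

outside

At z = 0.32 mm: the 4×13.5 cube contributes its full rectangle; the cylinder at (12, -4) does not reach this height (z outside [0.5, 23.5]); Subtracting the remaining from the first: none of the subtracted shapes is present at this height, so the 4×13.5 cube is unchanged — 1 connected region. Overall, the cross-section is a single solid region. The nearest boundary edge runs (0.00, 0.00)→(4.00, 0.00); distance from the point to it = 1.97 mm. The point is not inside any of the regions above, so it lies outside the cross-section (1.97 mm from the nearest boundary).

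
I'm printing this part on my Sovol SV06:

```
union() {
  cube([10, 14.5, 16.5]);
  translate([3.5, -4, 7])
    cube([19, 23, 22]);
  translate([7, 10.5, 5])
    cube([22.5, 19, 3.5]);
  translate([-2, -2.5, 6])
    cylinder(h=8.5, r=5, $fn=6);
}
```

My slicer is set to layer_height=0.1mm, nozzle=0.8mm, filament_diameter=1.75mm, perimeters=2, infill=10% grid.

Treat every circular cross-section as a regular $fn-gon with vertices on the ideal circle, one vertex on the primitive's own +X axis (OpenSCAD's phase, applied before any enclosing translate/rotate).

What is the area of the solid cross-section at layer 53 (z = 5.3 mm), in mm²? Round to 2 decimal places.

At z = 5.3 mm: the cube (footprint 10×14.5) is included at this height (area 145.00 mm²); the cube at (3.5, -4) is not intersected at this z (z outside [7, 29]); the cube at (7, 10.5) is present — its section is the full 22.5×19 rectangle (area 427.50 mm²); the cylinder at (-2, -2.5) is absent (z outside [6, 14.5]); Merging all regions: the regions partially overlap — summed areas 572.50 mm² minus the doubly-counted overlap 12.00 mm² gives 560.50 mm² — area = 560.50 mm². Overall, the cross-section is a single solid region. Net area = 560.50 mm².

560.50 mm²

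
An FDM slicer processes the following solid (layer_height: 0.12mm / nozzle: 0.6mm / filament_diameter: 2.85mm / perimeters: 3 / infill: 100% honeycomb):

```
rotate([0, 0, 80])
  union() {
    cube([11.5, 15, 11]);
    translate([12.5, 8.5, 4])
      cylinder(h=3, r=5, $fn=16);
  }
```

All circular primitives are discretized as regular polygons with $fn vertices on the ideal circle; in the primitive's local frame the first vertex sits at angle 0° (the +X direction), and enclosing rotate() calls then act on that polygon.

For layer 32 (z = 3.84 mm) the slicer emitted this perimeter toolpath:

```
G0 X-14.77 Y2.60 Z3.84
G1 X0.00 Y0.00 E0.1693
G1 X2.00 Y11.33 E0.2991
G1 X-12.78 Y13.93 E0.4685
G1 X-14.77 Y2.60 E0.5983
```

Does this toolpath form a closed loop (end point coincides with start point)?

Start point (G0): (-14.77, 2.60). End point (last G1): the path returns to the start — closed.

yes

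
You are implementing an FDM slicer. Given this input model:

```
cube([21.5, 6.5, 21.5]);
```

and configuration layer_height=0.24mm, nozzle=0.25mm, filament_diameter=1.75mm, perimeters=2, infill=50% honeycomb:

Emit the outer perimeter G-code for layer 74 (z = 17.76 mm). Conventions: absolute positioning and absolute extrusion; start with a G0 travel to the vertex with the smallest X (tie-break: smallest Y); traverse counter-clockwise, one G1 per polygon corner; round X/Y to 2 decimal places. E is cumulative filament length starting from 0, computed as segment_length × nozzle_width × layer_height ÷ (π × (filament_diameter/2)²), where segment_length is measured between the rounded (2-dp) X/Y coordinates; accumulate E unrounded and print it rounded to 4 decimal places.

At z = 17.76 mm: the 21.5×6.5 cube contributes its full rectangle. The outline is a single polygon with 4 vertices. Extrusion per mm of travel: 0.25 × 0.24 / (π × 0.875²) = 0.024945. Accumulating E over each segment gives final E = 1.3969.

G0 X0.00 Y0.00 Z17.76
G1 X21.50 Y0.00 E0.5363
G1 X21.50 Y6.50 E0.6985
G1 X0.00 Y6.50 E1.2348
G1 X0.00 Y0.00 E1.3969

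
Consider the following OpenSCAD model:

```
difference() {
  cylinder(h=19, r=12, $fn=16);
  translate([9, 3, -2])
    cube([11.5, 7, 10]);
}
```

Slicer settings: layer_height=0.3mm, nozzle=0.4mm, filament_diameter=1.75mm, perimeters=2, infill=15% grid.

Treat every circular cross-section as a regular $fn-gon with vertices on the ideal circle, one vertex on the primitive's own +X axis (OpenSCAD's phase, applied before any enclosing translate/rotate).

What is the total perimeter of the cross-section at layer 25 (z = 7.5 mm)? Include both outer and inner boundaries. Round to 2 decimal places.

76.65 mm

At z = 7.5 mm: the cylinder: section is a regular 16-gon, circumradius r=12 (perimeter = 2·16·12.000·sin(180°/16) = 74.91 mm); the cube at (9, 3) is present — its section is the full 11.5×7 rectangle (perimeter 37.00 mm); Subtracting the remaining from the first: starting from the r=12 cylinder, the 11.5×7 cube at (9, 3) partially overlaps it — only the 6.83 mm² overlap (of its 80.50 mm²) is removed, clipping the outline — boundary = 76.65 mm. Overall, the cross-section is a single solid region. Total boundary length (outer) = 76.65 mm.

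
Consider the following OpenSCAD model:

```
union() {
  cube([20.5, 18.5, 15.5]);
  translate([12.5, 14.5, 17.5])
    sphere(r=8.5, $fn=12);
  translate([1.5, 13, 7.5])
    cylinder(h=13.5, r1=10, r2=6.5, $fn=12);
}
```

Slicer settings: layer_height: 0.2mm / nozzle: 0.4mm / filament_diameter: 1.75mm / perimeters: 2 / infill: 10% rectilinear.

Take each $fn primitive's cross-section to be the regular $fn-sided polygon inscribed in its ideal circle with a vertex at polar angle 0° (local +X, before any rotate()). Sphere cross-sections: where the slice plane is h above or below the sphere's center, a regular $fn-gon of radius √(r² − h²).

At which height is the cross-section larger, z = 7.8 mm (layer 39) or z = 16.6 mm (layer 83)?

layer 39 (z = 7.8 mm)

Layer 39 (z = 7.8): the cube (footprint 20.5×18.5) is included at this height (area 379.25 mm²); the sphere at (12.5, 14.5) is absent (|z−center|=9.700 > r=8.5); the cone at (1.5, 13): at t=0.022 of its height the radius interpolates to r₁+(r₂−r₁)t = 9.922, giving a regular 12-gon of that circumradius (area = (12/2)·9.922²·sin(360°/12) = 295.35 mm²); Taking the union: the regions partially overlap — summed areas 674.60 mm² minus the doubly-counted overlap 147.08 mm² gives 527.52 mm² — area = 527.52 mm². So its area = 527.52 mm². Layer 83 (z = 16.6): the cube is absent (z outside [0, 15.5]); the r=8.5 sphere at (12.5, 14.5) slices to a regular 12-gon of circumradius 8.452 (√(r²−h²) with h=0.9 from center) (area = (12/2)·8.452²·sin(360°/12) = 214.32 mm²); the cone at (1.5, 13): at t=0.674 of its height the radius interpolates to r₁+(r₂−r₁)t = 7.641, giving a regular 12-gon of that circumradius (area = (12/2)·7.641²·sin(360°/12) = 175.14 mm²); Taking the union: the regions partially overlap — summed areas 389.46 mm² minus the doubly-counted overlap 35.43 mm² gives 354.03 mm² — area = 354.03 mm². So its area = 354.03 mm². Layer 39 is larger (527.52 vs 354.03 mm²).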